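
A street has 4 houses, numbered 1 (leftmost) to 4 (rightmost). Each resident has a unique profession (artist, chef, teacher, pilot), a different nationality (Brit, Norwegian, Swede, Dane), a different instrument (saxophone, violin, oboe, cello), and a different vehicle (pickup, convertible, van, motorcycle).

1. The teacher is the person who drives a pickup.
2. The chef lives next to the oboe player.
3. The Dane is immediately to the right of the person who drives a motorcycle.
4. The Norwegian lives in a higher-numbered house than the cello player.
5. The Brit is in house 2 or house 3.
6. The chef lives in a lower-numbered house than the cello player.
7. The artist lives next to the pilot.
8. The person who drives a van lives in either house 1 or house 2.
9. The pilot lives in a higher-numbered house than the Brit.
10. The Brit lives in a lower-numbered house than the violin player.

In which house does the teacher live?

4

The only nationality still possible for house 1 is Swede.
The chef is narrowed to house 1 or 2; consider each.
Placing it in house 2 leads to a contradiction, so it's in house 1.
By clue 2, the oboe player is in house 2.
House 1's instrument must be saxophone (nothing else left).
That leaves cello as the instrument for house 3.
That leaves violin as the instrument for house 4.
From clue 4, the Norwegian must be in house 4.
The pilot is narrowed to house 3 or 4; consider each.
Placing it in house 4 leads to a contradiction, so it's in house 3.
From clue 9, the Brit must be in house 2.
House 3's nationality must be Dane (nothing else left).
From clue 3, the person who drives a motorcycle must be in house 2.
That leaves convertible as the vehicle for house 3.
House 4's vehicle must be pickup (nothing else left).
Clue 1: the teacher is in house 4.
House 2's profession must be artist (nothing else left).
House 1 vehicle: only van fits.
So: house 1 = chef/Swede/saxophone/van, house 2 = artist/Brit/oboe/motorcycle, house 3 = pilot/Dane/cello/convertible, house 4 = teacher/Norwegian/violin/pickup.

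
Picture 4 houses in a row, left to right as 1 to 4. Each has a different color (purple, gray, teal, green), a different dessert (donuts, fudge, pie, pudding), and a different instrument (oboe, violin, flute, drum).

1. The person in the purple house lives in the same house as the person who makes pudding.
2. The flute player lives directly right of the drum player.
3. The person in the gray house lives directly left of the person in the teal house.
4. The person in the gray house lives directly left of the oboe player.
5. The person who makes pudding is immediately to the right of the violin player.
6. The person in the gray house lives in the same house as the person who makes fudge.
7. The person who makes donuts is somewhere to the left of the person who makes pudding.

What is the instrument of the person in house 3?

The person in the gray house is narrowed to house 1 or 2 or 3; consider each.
Placing it in house 1 and house 2 leads to a contradiction, so it's in house 3.
From clue 3, the person in the teal house must be in house 4.
From clue 4, the oboe player must be in house 4.
By clue 6, the person who makes fudge is in house 3.
That leaves green as the color for house 1.
House 2's color must be purple (nothing else left).
From clue 1, the person who makes pudding must be in house 2.
Clue 5: the violin player is in house 1.
Clue 7: the person who makes donuts is in house 1.
House 4's dessert must be pie (nothing else left).
The only instrument still possible for house 2 is drum.
That leaves flute as the instrument for house 3.
So: house 1 = green/donuts/violin, house 2 = purple/pudding/drum, house 3 = gray/fudge/flute, house 4 = teal/pie/oboe.

flute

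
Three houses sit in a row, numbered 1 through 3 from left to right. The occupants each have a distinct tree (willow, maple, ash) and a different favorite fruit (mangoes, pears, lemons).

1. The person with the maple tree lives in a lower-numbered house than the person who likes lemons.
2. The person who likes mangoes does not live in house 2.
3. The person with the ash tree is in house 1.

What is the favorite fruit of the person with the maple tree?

Clue 3: the person with the ash tree is in house 1.
The only tree still possible for house 3 is willow.
Clue 1 places the person who likes lemons in house 3.
That leaves maple as the tree for house 2.
That leaves pears as the favorite fruit for house 2.
That leaves mangoes as the favorite fruit for house 1.
So: house 1 = ash/mangoes, house 2 = maple/pears, house 3 = willow/lemons.

pears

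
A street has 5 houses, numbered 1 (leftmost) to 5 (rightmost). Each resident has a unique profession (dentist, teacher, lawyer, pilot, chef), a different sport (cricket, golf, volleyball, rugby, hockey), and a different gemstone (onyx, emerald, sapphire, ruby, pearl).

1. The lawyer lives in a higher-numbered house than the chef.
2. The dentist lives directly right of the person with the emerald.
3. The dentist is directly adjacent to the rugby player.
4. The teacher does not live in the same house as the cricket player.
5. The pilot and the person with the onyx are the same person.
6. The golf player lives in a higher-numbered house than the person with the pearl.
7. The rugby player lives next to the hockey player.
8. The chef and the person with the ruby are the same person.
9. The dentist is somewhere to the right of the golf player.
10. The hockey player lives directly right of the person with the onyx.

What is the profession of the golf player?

pilot

That leaves sapphire as the gemstone for house 5.
The dentist is narrowed to house 3 or 4 or 5; consider each.
Placing it in house 3 and house 4 leads to a contradiction, so it's in house 5.
The person with the emerald is in house 4 (clue 2).
By clue 3, the rugby player is in house 4.
By clue 5, the pilot is in house 2.
Clue 10 places the hockey player in house 3.
House 1's gemstone must be pearl (nothing else left).
House 2 gemstone: only onyx fits.
So house 3 gets ruby for gemstone.
The chef is in house 3 (clue 8).
That leaves teacher as the profession for house 1.
House 4's profession must be lawyer (nothing else left).
That leaves golf as the sport for house 2.
From clue 4, the cricket player must be in house 5.
So house 1 gets volleyball for sport.
So: house 1 = teacher/volleyball/pearl, house 2 = pilot/golf/onyx, house 3 = chef/hockey/ruby, house 4 = lawyer/rugby/emerald, house 5 = dentist/cricket/sapphire.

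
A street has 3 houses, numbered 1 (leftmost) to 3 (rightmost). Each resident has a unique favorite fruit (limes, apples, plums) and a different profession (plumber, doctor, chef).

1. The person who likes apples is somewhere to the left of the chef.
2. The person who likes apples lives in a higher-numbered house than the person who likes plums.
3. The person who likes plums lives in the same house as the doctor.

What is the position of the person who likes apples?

2

By clue 2, the person who likes apples is in house 2.
Clue 2: the person who likes plums is in house 1.
Clue 3: the doctor is in house 1.
That leaves limes as the favorite fruit for house 3.
The chef is in house 3 (clue 1).
So house 2 gets plumber for profession.
So: house 1 = plums/doctor, house 2 = apples/plumber, house 3 = limes/chef.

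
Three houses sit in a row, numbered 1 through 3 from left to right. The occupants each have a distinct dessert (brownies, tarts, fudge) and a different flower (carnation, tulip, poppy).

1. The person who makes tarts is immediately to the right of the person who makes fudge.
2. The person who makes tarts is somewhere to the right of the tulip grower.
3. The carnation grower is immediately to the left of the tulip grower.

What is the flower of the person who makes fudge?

tulip

The carnation grower is in house 1 (clue 3).
From clue 3, the tulip grower must be in house 2.
So house 3 gets poppy for flower.
By clue 2, the person who makes tarts is in house 3.
Clue 1 places the person who makes fudge in house 2.
House 1 dessert: only brownies fits.
So: house 1 = brownies/carnation, house 2 = fudge/tulip, house 3 = tarts/poppy.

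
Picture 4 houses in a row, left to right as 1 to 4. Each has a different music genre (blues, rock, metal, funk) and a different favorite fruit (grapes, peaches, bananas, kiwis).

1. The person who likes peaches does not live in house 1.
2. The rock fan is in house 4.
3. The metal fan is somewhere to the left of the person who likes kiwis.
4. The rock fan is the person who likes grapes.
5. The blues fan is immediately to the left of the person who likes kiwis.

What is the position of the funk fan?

From clue 2, the rock fan must be in house 4.
Clue 4 places the person who likes grapes in house 4.
That leaves bananas as the favorite fruit for house 1.
House 3's music genre must be funk (nothing else left).
The blues fan is narrowed to house 1 or 2; consider each.
Placing it in house 1 leads to a contradiction, so it's in house 2.
Clue 5: the person who likes kiwis is in house 3.
So house 1 gets metal for music genre.
House 2 favorite fruit: only peaches fits.
So: house 1 = metal/bananas, house 2 = blues/peaches, house 3 = funk/kiwis, house 4 = rock/grapes.

3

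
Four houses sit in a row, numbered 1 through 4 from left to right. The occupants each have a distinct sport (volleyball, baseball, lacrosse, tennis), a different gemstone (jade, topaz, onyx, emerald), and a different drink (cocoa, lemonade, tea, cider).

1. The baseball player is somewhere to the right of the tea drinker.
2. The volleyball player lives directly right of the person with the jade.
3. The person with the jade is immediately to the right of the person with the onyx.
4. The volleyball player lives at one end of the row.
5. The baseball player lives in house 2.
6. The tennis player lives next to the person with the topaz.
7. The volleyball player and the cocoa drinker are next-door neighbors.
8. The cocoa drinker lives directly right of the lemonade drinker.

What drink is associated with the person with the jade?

cocoa

Clue 4: the volleyball player is in house 4.
Clue 5 places the baseball player in house 2.
The cocoa drinker is in house 3 (clue 7).
From clue 8, the lemonade drinker must be in house 2.
That leaves tea as the drink for house 1.
The only drink still possible for house 4 is cider.
From clue 2, the person with the jade must be in house 3.
By clue 3, the person with the onyx is in house 2.
The only gemstone still possible for house 1 is emerald.
House 4's gemstone must be topaz (nothing else left).
The tennis player is in house 3 (clue 6).
House 1 sport: only lacrosse fits.
So: house 1 = lacrosse/emerald/tea, house 2 = baseball/onyx/lemonade, house 3 = tennis/jade/cocoa, house 4 = volleyball/topaz/cider.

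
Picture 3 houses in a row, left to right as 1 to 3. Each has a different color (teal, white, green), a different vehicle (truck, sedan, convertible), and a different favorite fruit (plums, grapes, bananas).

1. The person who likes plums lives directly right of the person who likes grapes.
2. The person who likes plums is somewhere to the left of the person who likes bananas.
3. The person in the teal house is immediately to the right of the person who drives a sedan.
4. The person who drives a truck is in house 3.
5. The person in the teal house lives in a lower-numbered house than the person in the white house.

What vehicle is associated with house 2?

convertible

Clue 2 places the person who likes plums in house 2.
Clue 2: the person who likes bananas is in house 3.
Clue 4: the person who drives a truck is in house 3.
Clue 5 places the person in the teal house in house 2.
Clue 5: the person in the white house is in house 3.
That leaves green as the color for house 1.
House 1's favorite fruit must be grapes (nothing else left).
By clue 3, the person who drives a sedan is in house 1.
House 2's vehicle must be convertible (nothing else left).
So: house 1 = green/sedan/grapes, house 2 = teal/convertible/plums, house 3 = white/truck/bananas.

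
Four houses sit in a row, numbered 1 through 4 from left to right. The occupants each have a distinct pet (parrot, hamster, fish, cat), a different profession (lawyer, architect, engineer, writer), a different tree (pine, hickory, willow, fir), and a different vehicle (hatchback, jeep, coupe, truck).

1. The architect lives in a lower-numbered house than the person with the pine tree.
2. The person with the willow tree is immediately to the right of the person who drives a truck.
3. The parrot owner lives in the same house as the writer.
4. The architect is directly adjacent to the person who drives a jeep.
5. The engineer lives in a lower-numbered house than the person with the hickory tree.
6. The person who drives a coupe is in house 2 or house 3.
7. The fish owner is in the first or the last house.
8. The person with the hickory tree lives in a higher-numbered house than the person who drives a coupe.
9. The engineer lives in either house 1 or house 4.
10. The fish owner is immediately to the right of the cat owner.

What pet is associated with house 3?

From clue 9, the engineer must be in house 1.
Clue 10 places the fish owner in house 4.
Clue 10: the cat owner is in house 3.
House 1's tree must be fir (nothing else left).
From clue 3, the parrot owner must be in house 2.
Clue 3 places the writer in house 2.
So house 1 gets hamster for pet.
House 4's profession must be lawyer (nothing else left).
House 2's tree must be willow (nothing else left).
From clue 1, the person with the pine tree must be in house 4.
Clue 2 places the person who drives a truck in house 1.
That leaves architect as the profession for house 3.
House 3 tree: only hickory fits.
From clue 8, the person who drives a coupe must be in house 2.
That leaves hatchback as the vehicle for house 3.
The only vehicle still possible for house 4 is jeep.
So: house 1 = hamster/engineer/fir/truck, house 2 = parrot/writer/willow/coupe, house 3 = cat/architect/hickory/hatchback, house 4 = fish/lawyer/pine/jeep.

cat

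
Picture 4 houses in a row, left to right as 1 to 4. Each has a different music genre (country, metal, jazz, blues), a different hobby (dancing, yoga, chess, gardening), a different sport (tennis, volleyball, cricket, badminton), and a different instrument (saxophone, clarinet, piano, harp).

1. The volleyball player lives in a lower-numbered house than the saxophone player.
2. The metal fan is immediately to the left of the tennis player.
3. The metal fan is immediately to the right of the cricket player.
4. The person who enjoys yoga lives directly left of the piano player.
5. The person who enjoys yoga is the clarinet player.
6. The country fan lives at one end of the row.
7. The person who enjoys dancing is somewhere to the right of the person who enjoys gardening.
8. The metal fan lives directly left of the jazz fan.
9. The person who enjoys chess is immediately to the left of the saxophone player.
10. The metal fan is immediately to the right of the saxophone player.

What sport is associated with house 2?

The metal fan is in house 3 (clue 10).
By clue 10, the saxophone player is in house 2.
So house 2 gets blues for music genre.
So house 4 gets jazz for music genre.
The only hobby still possible for house 4 is dancing.
Clue 1 places the volleyball player in house 1.
From clue 2, the tennis player must be in house 4.
Clue 3 places the cricket player in house 2.
By clue 5, the person who enjoys yoga is in house 3.
Clue 5: the clarinet player is in house 3.
Clue 9: the person who enjoys chess is in house 1.
That leaves country as the music genre for house 1.
That leaves gardening as the hobby for house 2.
House 3 sport: only badminton fits.
The only instrument still possible for house 1 is harp.
That leaves piano as the instrument for house 4.
So: house 1 = country/chess/volleyball/harp, house 2 = blues/gardening/cricket/saxophone, house 3 = metal/yoga/badminton/clarinet, house 4 = jazz/dancing/tennis/piano.

cricket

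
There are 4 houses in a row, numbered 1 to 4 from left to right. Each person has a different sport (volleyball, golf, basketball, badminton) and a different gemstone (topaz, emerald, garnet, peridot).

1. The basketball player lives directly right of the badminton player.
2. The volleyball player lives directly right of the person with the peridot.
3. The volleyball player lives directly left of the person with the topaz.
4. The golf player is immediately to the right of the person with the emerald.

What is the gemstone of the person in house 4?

House 1 sport: only badminton fits.
Clue 1 places the basketball player in house 2.
That leaves golf as the sport for house 4.
The person with the peridot is in house 2 (clue 2).
Clue 3 places the person with the topaz in house 4.
The person with the emerald is in house 3 (clue 4).
The only sport still possible for house 3 is volleyball.
House 1's gemstone must be garnet (nothing else left).
So: house 1 = badminton/garnet, house 2 = basketball/peridot, house 3 = volleyball/emerald, house 4 = golf/topaz.

topaz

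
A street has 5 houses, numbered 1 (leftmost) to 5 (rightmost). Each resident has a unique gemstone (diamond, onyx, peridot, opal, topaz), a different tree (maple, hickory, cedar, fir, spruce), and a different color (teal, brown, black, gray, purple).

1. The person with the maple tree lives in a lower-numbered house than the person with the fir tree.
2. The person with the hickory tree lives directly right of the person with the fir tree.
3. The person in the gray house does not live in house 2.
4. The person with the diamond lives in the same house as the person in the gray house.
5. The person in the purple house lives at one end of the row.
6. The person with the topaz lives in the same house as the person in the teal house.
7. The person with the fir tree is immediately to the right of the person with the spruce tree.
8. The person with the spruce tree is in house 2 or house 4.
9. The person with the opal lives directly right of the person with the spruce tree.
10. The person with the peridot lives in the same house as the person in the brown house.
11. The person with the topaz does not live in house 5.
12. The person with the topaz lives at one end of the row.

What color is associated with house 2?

Clue 8: the person with the spruce tree is in house 2.
By clue 9, the person with the opal is in house 3.
Clue 12: the person with the topaz is in house 1.
Clue 6: the person in the teal house is in house 1.
By clue 7, the person with the fir tree is in house 3.
So house 3 gets black for color.
House 5 color: only purple fits.
The person with the hickory tree is in house 4 (clue 2).
The person with the diamond is in house 4 (clue 4).
The only gemstone still possible for house 2 is peridot.
So house 5 gets onyx for gemstone.
House 1 tree: only maple fits.
House 5 tree: only cedar fits.
That leaves brown as the color for house 2.
That leaves gray as the color for house 4.
So: house 1 = topaz/maple/teal, house 2 = peridot/spruce/brown, house 3 = opal/fir/black, house 4 = diamond/hickory/gray, house 5 = onyx/cedar/purple.

brown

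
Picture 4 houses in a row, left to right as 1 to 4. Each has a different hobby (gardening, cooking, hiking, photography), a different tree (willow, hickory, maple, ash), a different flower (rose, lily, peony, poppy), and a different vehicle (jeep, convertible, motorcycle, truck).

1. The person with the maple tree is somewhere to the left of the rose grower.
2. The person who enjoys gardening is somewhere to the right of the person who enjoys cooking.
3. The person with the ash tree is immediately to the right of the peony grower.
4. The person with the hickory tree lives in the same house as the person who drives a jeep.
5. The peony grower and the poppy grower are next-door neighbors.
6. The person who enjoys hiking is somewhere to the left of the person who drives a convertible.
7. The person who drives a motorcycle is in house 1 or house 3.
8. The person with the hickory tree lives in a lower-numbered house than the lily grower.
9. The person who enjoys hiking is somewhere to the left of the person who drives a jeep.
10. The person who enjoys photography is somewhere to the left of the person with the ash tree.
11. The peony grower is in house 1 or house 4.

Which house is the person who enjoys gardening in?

By clue 11, the peony grower is in house 1.
House 4 hobby: only gardening fits.
The person with the ash tree is in house 2 (clue 3).
By clue 5, the poppy grower is in house 2.
Clue 10: the person who enjoys photography is in house 1.
So house 3 gets cooking for hobby.
The only tree still possible for house 4 is willow.
The person who drives a jeep is in house 3 (clue 4).
The lily grower is in house 4 (clue 8).
That leaves hiking as the hobby for house 2.
The only tree still possible for house 1 is maple.
So house 3 gets hickory for tree.
That leaves rose as the flower for house 3.
The only vehicle still possible for house 1 is motorcycle.
That leaves truck as the vehicle for house 2.
The only vehicle still possible for house 4 is convertible.
So: house 1 = photography/maple/peony/motorcycle, house 2 = hiking/ash/poppy/truck, house 3 = cooking/hickory/rose/jeep, house 4 = gardening/willow/lily/convertible.

4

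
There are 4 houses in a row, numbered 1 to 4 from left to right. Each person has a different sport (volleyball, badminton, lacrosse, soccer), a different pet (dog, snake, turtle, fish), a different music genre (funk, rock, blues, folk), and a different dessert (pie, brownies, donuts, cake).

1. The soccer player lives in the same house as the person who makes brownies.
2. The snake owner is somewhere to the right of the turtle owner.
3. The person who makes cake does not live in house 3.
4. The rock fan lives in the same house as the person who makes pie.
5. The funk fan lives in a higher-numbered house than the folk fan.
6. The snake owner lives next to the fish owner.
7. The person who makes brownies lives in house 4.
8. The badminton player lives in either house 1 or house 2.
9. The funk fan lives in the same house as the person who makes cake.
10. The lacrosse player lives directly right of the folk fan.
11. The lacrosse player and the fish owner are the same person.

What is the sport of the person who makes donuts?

badminton

Clue 7 places the person who makes brownies in house 4.
The only dessert still possible for house 2 is cake.
From clue 1, the soccer player must be in house 4.
The funk fan is in house 2 (clue 9).
House 4 music genre: only blues fits.
By clue 5, the folk fan is in house 1.
By clue 10, the lacrosse player is in house 2.
Clue 11 places the fish owner in house 2.
House 3's sport must be volleyball (nothing else left).
House 3 music genre: only rock fits.
Clue 4 places the person who makes pie in house 3.
Clue 6: the snake owner is in house 3.
House 1's sport must be badminton (nothing else left).
So house 1 gets turtle for pet.
The only pet still possible for house 4 is dog.
That leaves donuts as the dessert for house 1.
So: house 1 = badminton/turtle/folk/donuts, house 2 = lacrosse/fish/funk/cake, house 3 = volleyball/snake/rock/pie, house 4 = soccer/dog/blues/brownies.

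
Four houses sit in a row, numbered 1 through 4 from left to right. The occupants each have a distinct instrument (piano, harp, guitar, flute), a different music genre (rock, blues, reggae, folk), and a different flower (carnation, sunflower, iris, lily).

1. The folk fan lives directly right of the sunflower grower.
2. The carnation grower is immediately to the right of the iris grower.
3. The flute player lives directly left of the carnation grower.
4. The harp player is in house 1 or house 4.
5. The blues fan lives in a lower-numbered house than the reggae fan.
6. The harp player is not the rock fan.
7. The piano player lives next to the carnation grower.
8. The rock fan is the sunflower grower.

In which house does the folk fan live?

The harp player is narrowed to house 1 or 4; consider each.
Placing it in house 1 leads to a contradiction, so it's in house 4.
The flute player is narrowed to house 1 or 2 or 3; consider each.
Placing it in house 2 and house 3 leads to a contradiction, so it's in house 1.
Clue 3 places the carnation grower in house 2.
So house 2 gets guitar for instrument.
The only instrument still possible for house 3 is piano.
House 4's flower must be lily (nothing else left).
By clue 2, the iris grower is in house 1.
So house 3 gets sunflower for flower.
Clue 1: the folk fan is in house 4.
From clue 8, the rock fan must be in house 3.
So house 1 gets blues for music genre.
That leaves reggae as the music genre for house 2.
So: house 1 = flute/blues/iris, house 2 = guitar/reggae/carnation, house 3 = piano/rock/sunflower, house 4 = harp/folk/lily.

4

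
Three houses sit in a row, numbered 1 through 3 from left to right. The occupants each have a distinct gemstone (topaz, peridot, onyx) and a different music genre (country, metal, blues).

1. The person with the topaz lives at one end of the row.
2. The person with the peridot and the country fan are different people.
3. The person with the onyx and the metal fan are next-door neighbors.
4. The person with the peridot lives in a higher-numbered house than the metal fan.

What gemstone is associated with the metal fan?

topaz

The person with the peridot is narrowed to house 2 or 3; consider each.
Placing it in house 2 leads to a contradiction, so it's in house 3.
That leaves onyx as the gemstone for house 2.
House 3 music genre: only blues fits.
The metal fan is in house 1 (clue 3).
That leaves topaz as the gemstone for house 1.
So house 2 gets country for music genre.
So: house 1 = topaz/metal, house 2 = onyx/country, house 3 = peridot/blues.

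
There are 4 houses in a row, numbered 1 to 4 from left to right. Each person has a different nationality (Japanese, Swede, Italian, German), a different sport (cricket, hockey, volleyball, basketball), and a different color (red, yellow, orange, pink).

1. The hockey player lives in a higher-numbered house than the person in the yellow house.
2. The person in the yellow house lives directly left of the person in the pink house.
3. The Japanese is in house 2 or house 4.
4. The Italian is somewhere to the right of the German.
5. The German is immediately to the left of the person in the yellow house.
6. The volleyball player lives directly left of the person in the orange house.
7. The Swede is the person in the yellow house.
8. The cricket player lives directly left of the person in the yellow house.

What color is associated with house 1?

red

So house 1 gets German for nationality.
House 1 color: only red fits.
From clue 5, the person in the yellow house must be in house 2.
Clue 7 places the Swede in house 2.
The cricket player is in house 1 (clue 8).
So house 3 gets Italian for nationality.
House 4's nationality must be Japanese (nothing else left).
Clue 2: the person in the pink house is in house 3.
The only color still possible for house 4 is orange.
Clue 6 places the volleyball player in house 3.
House 2 sport: only basketball fits.
House 4 sport: only hockey fits.
So: house 1 = German/cricket/red, house 2 = Swede/basketball/yellow, house 3 = Italian/volleyball/pink, house 4 = Japanese/hockey/orange.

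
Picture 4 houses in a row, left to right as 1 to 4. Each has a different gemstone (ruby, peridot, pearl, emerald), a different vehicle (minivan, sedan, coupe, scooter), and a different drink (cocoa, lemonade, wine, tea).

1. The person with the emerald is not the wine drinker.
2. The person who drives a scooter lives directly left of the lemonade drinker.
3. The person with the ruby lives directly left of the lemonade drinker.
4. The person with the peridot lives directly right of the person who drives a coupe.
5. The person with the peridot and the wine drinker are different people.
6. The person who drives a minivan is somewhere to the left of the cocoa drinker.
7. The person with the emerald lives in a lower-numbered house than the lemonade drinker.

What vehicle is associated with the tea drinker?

minivan

House 4 vehicle: only sedan fits.
The person with the emerald is narrowed to house 1 or 2 or 3; consider each.
Placing it in house 2 and house 3 leads to a contradiction, so it's in house 1.
House 1's drink must be tea (nothing else left).
The person with the ruby is narrowed to house 2 or 3; consider each.
Placing it in house 3 leads to a contradiction, so it's in house 2.
From clue 3, the lemonade drinker must be in house 3.
Clue 2 places the person who drives a scooter in house 2.
So house 1 gets minivan for vehicle.
House 3 vehicle: only coupe fits.
Clue 4 places the person with the peridot in house 4.
The wine drinker is in house 2 (clue 5).
The only gemstone still possible for house 3 is pearl.
That leaves cocoa as the drink for house 4.
So: house 1 = emerald/minivan/tea, house 2 = ruby/scooter/wine, house 3 = pearl/coupe/lemonade, house 4 = peridot/sedan/cocoa.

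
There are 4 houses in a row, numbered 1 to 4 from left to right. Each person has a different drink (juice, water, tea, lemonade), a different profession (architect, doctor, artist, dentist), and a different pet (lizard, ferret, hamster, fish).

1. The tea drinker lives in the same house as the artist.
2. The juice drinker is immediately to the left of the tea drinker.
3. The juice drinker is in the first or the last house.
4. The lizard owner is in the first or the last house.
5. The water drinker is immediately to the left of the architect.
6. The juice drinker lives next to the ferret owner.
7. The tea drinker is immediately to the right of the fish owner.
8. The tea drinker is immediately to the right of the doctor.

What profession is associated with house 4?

architect

The juice drinker is in house 1 (clue 3).
Clue 6: the ferret owner is in house 2.
From clue 2, the tea drinker must be in house 2.
By clue 7, the fish owner is in house 1.
From clue 8, the doctor must be in house 1.
House 4 drink: only lemonade fits.
House 3's pet must be hamster (nothing else left).
House 4 pet: only lizard fits.
Clue 1 places the artist in house 2.
Clue 5: the architect is in house 4.
House 3 drink: only water fits.
The only profession still possible for house 3 is dentist.
So: house 1 = juice/doctor/fish, house 2 = tea/artist/ferret, house 3 = water/dentist/hamster, house 4 = lemonade/architect/lizard.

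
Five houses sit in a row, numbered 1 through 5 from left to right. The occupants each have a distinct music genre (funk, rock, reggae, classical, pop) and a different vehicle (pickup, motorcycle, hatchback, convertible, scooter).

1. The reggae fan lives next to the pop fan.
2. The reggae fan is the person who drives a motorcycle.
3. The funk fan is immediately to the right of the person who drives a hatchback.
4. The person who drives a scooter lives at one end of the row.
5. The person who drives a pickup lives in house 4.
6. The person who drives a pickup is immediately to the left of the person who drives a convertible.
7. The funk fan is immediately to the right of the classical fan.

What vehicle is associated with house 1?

scooter

Clue 5: the person who drives a pickup is in house 4.
From clue 6, the person who drives a convertible must be in house 5.
So house 1 gets scooter for vehicle.
So house 5 gets rock for music genre.
The only music genre still possible for house 1 is pop.
House 4 music genre: only funk fits.
By clue 1, the reggae fan is in house 2.
By clue 2, the person who drives a motorcycle is in house 2.
By clue 3, the person who drives a hatchback is in house 3.
Clue 7: the classical fan is in house 3.
So: house 1 = pop/scooter, house 2 = reggae/motorcycle, house 3 = classical/hatchback, house 4 = funk/pickup, house 5 = rock/convertible.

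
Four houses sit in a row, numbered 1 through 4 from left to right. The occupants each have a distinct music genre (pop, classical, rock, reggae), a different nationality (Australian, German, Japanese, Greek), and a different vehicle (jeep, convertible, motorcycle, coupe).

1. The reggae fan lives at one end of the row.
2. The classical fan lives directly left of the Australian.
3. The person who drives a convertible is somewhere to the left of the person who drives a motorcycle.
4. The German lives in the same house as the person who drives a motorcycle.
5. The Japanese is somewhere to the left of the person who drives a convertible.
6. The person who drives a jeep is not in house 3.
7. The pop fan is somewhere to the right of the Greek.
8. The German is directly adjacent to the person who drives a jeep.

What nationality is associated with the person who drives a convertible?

House 4 nationality: only Australian fits.
From clue 2, the classical fan must be in house 3.
By clue 4, the German is in house 3.
Clue 4: the person who drives a motorcycle is in house 3.
House 1's vehicle must be coupe (nothing else left).
House 4's vehicle must be jeep (nothing else left).
From clue 5, the Japanese must be in house 1.
So house 2 gets Greek for nationality.
House 2's vehicle must be convertible (nothing else left).
By clue 7, the pop fan is in house 4.
That leaves reggae as the music genre for house 1.
So house 2 gets rock for music genre.
So: house 1 = reggae/Japanese/coupe, house 2 = rock/Greek/convertible, house 3 = classical/German/motorcycle, house 4 = pop/Australian/jeep.

Greek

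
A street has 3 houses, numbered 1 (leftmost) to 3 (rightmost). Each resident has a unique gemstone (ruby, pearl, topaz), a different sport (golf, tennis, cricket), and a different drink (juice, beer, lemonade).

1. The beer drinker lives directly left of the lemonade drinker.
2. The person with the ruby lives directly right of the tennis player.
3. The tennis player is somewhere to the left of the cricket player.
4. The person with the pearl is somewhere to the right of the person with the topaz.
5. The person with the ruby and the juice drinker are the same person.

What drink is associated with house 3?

juice

That leaves topaz as the gemstone for house 1.
The only drink still possible for house 1 is beer.
The lemonade drinker is in house 2 (clue 1).
That leaves juice as the drink for house 3.
Clue 5: the person with the ruby is in house 3.
House 2's gemstone must be pearl (nothing else left).
The tennis player is in house 2 (clue 2).
From clue 3, the cricket player must be in house 3.
House 1's sport must be golf (nothing else left).
So: house 1 = topaz/golf/beer, house 2 = pearl/tennis/lemonade, house 3 = ruby/cricket/juice.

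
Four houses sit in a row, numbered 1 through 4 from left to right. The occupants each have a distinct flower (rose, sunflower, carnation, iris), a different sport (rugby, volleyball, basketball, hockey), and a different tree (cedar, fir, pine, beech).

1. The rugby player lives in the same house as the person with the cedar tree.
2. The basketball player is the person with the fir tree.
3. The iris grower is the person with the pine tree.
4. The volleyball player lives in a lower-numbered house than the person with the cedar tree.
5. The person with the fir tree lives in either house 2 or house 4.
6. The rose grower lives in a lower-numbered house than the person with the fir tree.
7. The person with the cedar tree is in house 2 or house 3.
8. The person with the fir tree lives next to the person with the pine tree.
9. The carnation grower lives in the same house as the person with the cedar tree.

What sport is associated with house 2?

That leaves sunflower as the flower for house 4.
The carnation grower is narrowed to house 2 or 3; consider each.
Placing it in house 3 leads to a contradiction, so it's in house 2.
Clue 9 places the person with the cedar tree in house 2.
The only tree still possible for house 4 is fir.
Clue 1 places the rugby player in house 2.
Clue 2: the basketball player is in house 4.
By clue 4, the volleyball player is in house 1.
Clue 8 places the person with the pine tree in house 3.
House 3 sport: only hockey fits.
That leaves beech as the tree for house 1.
Clue 3: the iris grower is in house 3.
House 1's flower must be rose (nothing else left).
So: house 1 = rose/volleyball/beech, house 2 = carnation/rugby/cedar, house 3 = iris/hockey/pine, house 4 = sunflower/basketball/fir.

rugby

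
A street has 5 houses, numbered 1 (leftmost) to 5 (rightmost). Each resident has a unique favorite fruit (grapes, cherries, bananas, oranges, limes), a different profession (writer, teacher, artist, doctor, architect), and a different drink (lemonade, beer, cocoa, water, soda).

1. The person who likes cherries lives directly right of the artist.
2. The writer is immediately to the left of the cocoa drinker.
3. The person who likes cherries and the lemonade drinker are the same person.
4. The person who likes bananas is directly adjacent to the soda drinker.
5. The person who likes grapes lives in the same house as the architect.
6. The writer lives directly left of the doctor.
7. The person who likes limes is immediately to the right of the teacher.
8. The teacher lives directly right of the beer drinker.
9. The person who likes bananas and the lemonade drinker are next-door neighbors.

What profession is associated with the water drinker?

writer

The person who likes limes is narrowed to house 3 or 4 or 5; consider each.
Placing it in house 3 and house 5 leads to a contradiction, so it's in house 4.
The teacher is in house 3 (clue 7).
Clue 8 places the beer drinker in house 2.
By clue 6, the writer is in house 4.
Clue 6: the doctor is in house 5.
Clue 9: the person who likes bananas is in house 2.
By clue 9, the lemonade drinker is in house 3.
House 5 drink: only cocoa fits.
From clue 1, the person who likes cherries must be in house 3.
Clue 1: the artist is in house 2.
By clue 4, the soda drinker is in house 1.
From clue 5, the person who likes grapes must be in house 1.
The architect is in house 1 (clue 5).
House 5's favorite fruit must be oranges (nothing else left).
House 4's drink must be water (nothing else left).
So: house 1 = grapes/architect/soda, house 2 = bananas/artist/beer, house 3 = cherries/teacher/lemonade, house 4 = limes/writer/water, house 5 = oranges/doctor/cocoa.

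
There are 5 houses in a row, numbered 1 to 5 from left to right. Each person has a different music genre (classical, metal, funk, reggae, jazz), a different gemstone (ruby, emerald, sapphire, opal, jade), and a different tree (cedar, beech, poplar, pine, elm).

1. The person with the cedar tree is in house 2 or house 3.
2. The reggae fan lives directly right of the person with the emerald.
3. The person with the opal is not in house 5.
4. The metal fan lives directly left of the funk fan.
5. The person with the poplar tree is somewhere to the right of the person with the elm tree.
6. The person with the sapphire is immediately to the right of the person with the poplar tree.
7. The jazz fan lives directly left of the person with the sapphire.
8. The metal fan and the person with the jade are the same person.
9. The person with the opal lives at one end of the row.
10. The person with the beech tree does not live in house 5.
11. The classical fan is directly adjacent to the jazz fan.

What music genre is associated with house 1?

Clue 9 places the person with the opal in house 1.
House 5's tree must be pine (nothing else left).
House 1's music genre must be classical (nothing else left).
By clue 11, the jazz fan is in house 2.
Clue 7 places the person with the sapphire in house 3.
House 4 gemstone: only jade fits.
So house 5 gets ruby for gemstone.
Clue 2 places the reggae fan in house 3.
The person with the poplar tree is in house 2 (clue 6).
From clue 8, the metal fan must be in house 4.
So house 5 gets funk for music genre.
That leaves emerald as the gemstone for house 2.
House 4's tree must be beech (nothing else left).
Clue 5: the person with the elm tree is in house 1.
House 3's tree must be cedar (nothing else left).
So: house 1 = classical/opal/elm, house 2 = jazz/emerald/poplar, house 3 = reggae/sapphire/cedar, house 4 = metal/jade/beech, house 5 = funk/ruby/pine.

classical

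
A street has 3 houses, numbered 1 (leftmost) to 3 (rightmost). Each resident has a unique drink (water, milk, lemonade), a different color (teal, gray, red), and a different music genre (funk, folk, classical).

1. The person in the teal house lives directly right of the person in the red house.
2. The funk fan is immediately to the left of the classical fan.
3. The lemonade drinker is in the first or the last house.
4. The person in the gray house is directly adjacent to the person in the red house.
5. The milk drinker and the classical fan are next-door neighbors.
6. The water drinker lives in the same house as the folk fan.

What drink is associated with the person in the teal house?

The lemonade drinker is narrowed to house 1 or 3; consider each.
Placing it in house 1 leads to a contradiction, so it's in house 3.
House 3 music genre: only classical fits.
By clue 2, the funk fan is in house 2.
From clue 5, the milk drinker must be in house 2.
The only drink still possible for house 1 is water.
So house 1 gets folk for music genre.
The person in the red house is narrowed to house 1 or 2; consider each.
Placing it in house 1 leads to a contradiction, so it's in house 2.
By clue 1, the person in the teal house is in house 3.
The only color still possible for house 1 is gray.
So: house 1 = water/gray/folk, house 2 = milk/red/funk, house 3 = lemonade/teal/classical.

lemonade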